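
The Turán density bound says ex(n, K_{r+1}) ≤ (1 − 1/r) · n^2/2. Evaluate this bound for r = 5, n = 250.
Turán density bound = (4/5) · 250^2/2 = 25000

Turán's theorem: ex(n, K_{r+1}) is achieved by the complete r-partite Turán graph T(n, r) with parts as balanced as possible, and is at most (1 − 1/r) · n^2/2. For r = 5, n = 250: the density bound is (4/5) · 62500/2 = 25000. Since 5 ∣ 250, the Turán graph T(250, 5) has parts of equal size 50, and its edge count e(T(250, 5)) = 25000 attains the density bound exactly.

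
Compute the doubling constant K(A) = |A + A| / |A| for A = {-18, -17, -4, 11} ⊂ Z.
K = |A + A| / |A| = 10/4 = 5/2

Enumerate A + A = {a + b : a, b ∈ A}. With |A| = 4, there are |A|^2 = 16 ordered sum pairs; collecting distinct values, A + A = {-36, -35, -34, -22, -21, -8, -7, -6, 7, 22}, so |A + A| = 10. Thus K = 10/4 = 5/2. For comparison, the minimum possible |A + A| over all 4-element sets is 2·4 − 1 = 7 (so min K = 7/4), attained only by arithmetic progressions.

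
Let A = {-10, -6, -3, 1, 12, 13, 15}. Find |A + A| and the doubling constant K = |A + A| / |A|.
K = |A + A| / |A| = 25/7

Enumerate A + A = {a + b : a, b ∈ A}. With |A| = 7, there are |A|^2 = 49 ordered sum pairs; collecting distinct values, A + A = {-20, -16, -13, -12, -9, -6, -5, -2, 2, 3, 5, 6, 7, 9, 10, 12, 13, 14, 16, 24, 25, 26, 27, 28, 30}, so |A + A| = 25. Thus K = 25/7. For comparison, the minimum possible |A + A| over all 7-element sets is 2·7 − 1 = 13 (so min K = 13/7), attained only by arithmetic progressions.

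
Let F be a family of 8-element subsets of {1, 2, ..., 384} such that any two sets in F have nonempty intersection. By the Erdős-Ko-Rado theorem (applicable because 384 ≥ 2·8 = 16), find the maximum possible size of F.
max |F| = C(383, 7) = 226993035589983

Erdős-Ko-Rado (1961): when n ≥ 2k, max |F| = C(n−1, k−1). The bound is attained by the star {A : i ∈ A} for any fixed i ∈ [n]. Here C(384−1, 8−1) = C(383, 7) = 226993035589983.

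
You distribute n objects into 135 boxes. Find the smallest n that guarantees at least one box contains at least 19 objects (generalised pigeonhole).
n = (19 − 1)·135 + 1 = 2431

By the generalised pigeonhole principle, to guarantee some box contains ≥ r objects we need more than (r − 1) · k objects total. Threshold: n = (r − 1) · k + 1. With r = 19 and k = 135: n = 18 · 135 + 1 = 2430 + 1 = 2431. For n = 2430 = 18 · 135, we can put exactly 18 objects in every box, avoiding 19 in any single one — so 2431 is tight.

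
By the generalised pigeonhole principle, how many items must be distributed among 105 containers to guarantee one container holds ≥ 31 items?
n = (31 − 1)·105 + 1 = 3151

By the generalised pigeonhole principle, to guarantee some box contains ≥ r objects we need more than (r − 1) · k objects total. Threshold: n = (r − 1) · k + 1. With r = 31 and k = 105: n = 30 · 105 + 1 = 3150 + 1 = 3151. For n = 3150 = 30 · 105, we can put exactly 30 objects in every box, avoiding 31 in any single one — so 3151 is tight.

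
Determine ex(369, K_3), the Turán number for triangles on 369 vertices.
ex(369, K_3) = ⌊369^2/4⌋ = 34040

Mantel (1907): a triangle-free graph on n vertices has at most ⌊n^2/4⌋ edges, with equality for the complete bipartite graph K_{⌊n/2⌋, ⌈n/2⌉}. For n = 369: ⌊369^2/4⌋ = ⌊136161/4⌋ = 34040. The extremal graph is K_{184, 185}, which has 184·185 = 34040 edges.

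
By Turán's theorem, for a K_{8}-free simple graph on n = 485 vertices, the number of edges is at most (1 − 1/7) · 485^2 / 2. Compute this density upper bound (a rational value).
Turán density bound = (6/7) · 485^2/2 = 705675/7 ≈ 100810.7143

Turán's theorem: ex(n, K_{r+1}) is achieved by the complete r-partite Turán graph T(n, r) with parts as balanced as possible, and is at most (1 − 1/r) · n^2/2. For r = 7, n = 485: the density bound is (6/7) · 235225/2 = 705675/7 ≈ 100810.7143. The integer-valued extremum is e(T(485, 7)) = 100810, which is strictly less than the density bound 705675/7 since 7 ∤ 485 (the parts of T(485, 7) cannot all be equal).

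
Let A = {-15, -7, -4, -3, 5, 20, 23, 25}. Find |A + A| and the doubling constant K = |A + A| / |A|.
K = |A + A| / |A| = 33/8

Enumerate A + A = {a + b : a, b ∈ A}. With |A| = 8, there are |A|^2 = 64 ordered sum pairs; collecting distinct values, A + A = {-30, -22, -19, -18, -14, -11, -10, -8, -7, -6, -2, 1, 2, 5, 8, 10, 13, 16, 17, 18, 19, 20, 21, 22, 25, 28, 30, 40, 43, 45, 46, 48, 50}, so |A + A| = 33. Thus K = 33/8. For comparison, the minimum possible |A + A| over all 8-element sets is 2·8 − 1 = 15 (so min K = 15/8), attained only by arithmetic progressions.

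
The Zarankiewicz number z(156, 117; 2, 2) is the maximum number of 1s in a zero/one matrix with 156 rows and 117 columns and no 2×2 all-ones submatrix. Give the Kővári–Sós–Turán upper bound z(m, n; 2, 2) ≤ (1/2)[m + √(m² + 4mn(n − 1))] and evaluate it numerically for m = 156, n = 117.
z(156, 117; 2, 2) ≤ (1/2)[156 + √(156² + 4·156·117·116)] = (1/2)[156 + √8493264] = 1535.1603

Kővári–Sós–Turán: let r_1, ..., r_156 be the row sums and z = Σ r_i the total number of 1s. Each pair of columns can share at most one row with both entries 1 (else a 2×2 all-ones block appears), so Σ_i C(r_i, 2) ≤ C(117, 2) = 6786. By convexity Σ_i C(r_i, 2) ≥ 156·C(z/156, 2) = z(z − 156)/(2·156), giving z² − 156z − 156·117·116 ≤ 0 and hence z ≤ (1/2)[156 + √(24336 + 4·2117232)] = (1/2)[156 + √8493264] ≈ (1/2)(156 + 2914.3205) = 1535.1603.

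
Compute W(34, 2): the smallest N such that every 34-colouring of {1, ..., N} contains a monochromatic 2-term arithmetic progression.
W(34, 2) = 34 + 1 = 35

A 2-term AP is any pair of integers, so a monochromatic 2-AP exists iff some colour is used at least twice. With 34 colours, the colouring i ↦ i on {1, ..., 34} uses each colour once, avoiding any monochromatic pair, so W(34, 2) > 34. For {1, ..., 35}, pigeonhole forces two integers of the same colour, which form a monochromatic 2-AP. Hence W(34, 2) = 35.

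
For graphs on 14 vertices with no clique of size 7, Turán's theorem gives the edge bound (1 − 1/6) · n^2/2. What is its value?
Turán density bound = (5/6) · 14^2/2 = 245/3 ≈ 81.6667

Turán's theorem: ex(n, K_{r+1}) is achieved by the complete r-partite Turán graph T(n, r) with parts as balanced as possible, and is at most (1 − 1/r) · n^2/2. For r = 6, n = 14: the density bound is (5/6) · 196/2 = 245/3 ≈ 81.6667. The integer-valued extremum is e(T(14, 6)) = 81, which is strictly less than the density bound 245/3 since 6 ∤ 14 (the parts of T(14, 6) cannot all be equal).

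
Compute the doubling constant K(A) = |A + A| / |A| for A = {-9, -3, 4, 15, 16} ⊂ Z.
K = |A + A| / |A| = 15/5 = 3

Enumerate A + A = {a + b : a, b ∈ A}. With |A| = 5, there are |A|^2 = 25 ordered sum pairs; collecting distinct values, A + A = {-18, -12, -6, -5, 1, 6, 7, 8, 12, 13, 19, 20, 30, 31, 32}, so |A + A| = 15. Thus K = 15/5 = 3. For comparison, the minimum possible |A + A| over all 5-element sets is 2·5 − 1 = 9 (so min K = 9/5), attained only by arithmetic progressions.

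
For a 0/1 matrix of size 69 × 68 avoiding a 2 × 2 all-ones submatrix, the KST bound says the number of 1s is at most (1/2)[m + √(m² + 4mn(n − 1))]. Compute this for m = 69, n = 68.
z(69, 68; 2, 2) ≤ (1/2)[69 + √(69² + 4·69·68·67)] = (1/2)[69 + √1262217] = 596.2422

Kővári–Sós–Turán: let r_1, ..., r_69 be the row sums and z = Σ r_i the total number of 1s. Each pair of columns can share at most one row with both entries 1 (else a 2×2 all-ones block appears), so Σ_i C(r_i, 2) ≤ C(68, 2) = 2278. By convexity Σ_i C(r_i, 2) ≥ 69·C(z/69, 2) = z(z − 69)/(2·69), giving z² − 69z − 69·68·67 ≤ 0 and hence z ≤ (1/2)[69 + √(4761 + 4·314364)] = (1/2)[69 + √1262217] ≈ (1/2)(69 + 1123.4843) = 596.2422.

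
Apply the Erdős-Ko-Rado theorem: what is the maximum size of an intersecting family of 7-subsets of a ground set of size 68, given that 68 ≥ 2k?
max |F| = C(67, 6) = 99795696

The Erdős-Ko-Rado theorem states: for n ≥ 2k, an intersecting family of k-subsets of an n-element set has size at most C(n − 1, k − 1), with equality for 'star' families {A ⊆ [n] : |A| = k, i ∈ A} (fix an element i). For n = 68, k = 7: C(67, 6) = 99795696.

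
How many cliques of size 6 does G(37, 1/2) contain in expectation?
E[# K_6] = C(37, 6) · (1/2)^C(6, 2) = 2324784 / 2^15 = 145299/2048 ≈ 70.946777

For each 6-subset S of vertices (there are C(37, 6) = 2324784 such S), let X_S = 1 if S induces a K_6 (all C(6, 2) = 15 edges present). Then P(X_S = 1) = (1/2)^15 = 1/32768. By linearity of expectation, E[# K_6] = C(37, 6) · (1/2)^15 = 2324784 / 32768 = 145299/2048 ≈ 70.946777.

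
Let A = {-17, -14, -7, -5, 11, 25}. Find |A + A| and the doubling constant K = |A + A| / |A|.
K = |A + A| / |A| = 21/6 = 7/2

Enumerate A + A = {a + b : a, b ∈ A}. With |A| = 6, there are |A|^2 = 36 ordered sum pairs; collecting distinct values, A + A = {-34, -31, -28, -24, -22, -21, -19, -14, -12, -10, -6, -3, 4, 6, 8, 11, 18, 20, 22, 36, 50}, so |A + A| = 21. Thus K = 21/6 = 7/2. For comparison, the minimum possible |A + A| over all 6-element sets is 2·6 − 1 = 11 (so min K = 11/6), attained only by arithmetic progressions.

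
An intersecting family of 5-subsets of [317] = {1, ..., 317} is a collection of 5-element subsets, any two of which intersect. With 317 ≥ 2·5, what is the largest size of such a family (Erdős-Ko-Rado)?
max |F| = C(316, 4) = 407624595

Erdős-Ko-Rado (1961): when n ≥ 2k, max |F| = C(n−1, k−1). The bound is attained by the star {A : i ∈ A} for any fixed i ∈ [n]. Here C(317−1, 5−1) = C(316, 4) = 407624595.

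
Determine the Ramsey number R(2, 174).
R(2, 174) = 174

R(2, k) = k for all k ≥ 2: in a 2-colouring of K_k, either some edge is red (a red K_2) or all edges are blue (a blue K_k). And K_{173} coloured all-blue has no blue K_174, so R(2, 174) > 173. Hence R(2, 174) = 174.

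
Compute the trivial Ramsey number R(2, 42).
R(2, 42) = 42

R(2, k) = k for all k ≥ 2: in a 2-colouring of K_k, either some edge is red (a red K_2) or all edges are blue (a blue K_k). And K_{41} coloured all-blue has no blue K_42, so R(2, 42) > 41. Hence R(2, 42) = 42.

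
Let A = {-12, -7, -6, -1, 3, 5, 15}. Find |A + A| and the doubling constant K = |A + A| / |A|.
K = |A + A| / |A| = 24/7

Enumerate A + A = {a + b : a, b ∈ A}. With |A| = 7, there are |A|^2 = 49 ordered sum pairs; collecting distinct values, A + A = {-24, -19, -18, -14, -13, -12, -9, -8, -7, -4, -3, -2, -1, 2, 3, 4, 6, 8, 9, 10, 14, 18, 20, 30}, so |A + A| = 24. Thus K = 24/7. For comparison, the minimum possible |A + A| over all 7-element sets is 2·7 − 1 = 13 (so min K = 13/7), attained only by arithmetic progressions.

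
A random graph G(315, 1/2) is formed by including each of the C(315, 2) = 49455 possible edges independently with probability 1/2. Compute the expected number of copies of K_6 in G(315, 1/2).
E[# K_6] = C(315, 6) · (1/2)^C(6, 2) = 1293387680130 / 2^15 = 646693840065/16384 ≈ 39471059.574280

For each 6-subset S of vertices (there are C(315, 6) = 1293387680130 such S), let X_S = 1 if S induces a K_6 (all C(6, 2) = 15 edges present). Then P(X_S = 1) = (1/2)^15 = 1/32768. By linearity of expectation, E[# K_6] = C(315, 6) · (1/2)^15 = 1293387680130 / 32768 = 646693840065/16384 ≈ 39471059.574280.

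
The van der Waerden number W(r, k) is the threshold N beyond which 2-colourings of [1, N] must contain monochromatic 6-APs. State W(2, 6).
W(2, 6) = 1132

This is a classical value, W(2, 6) = 1132, established by combining an explicit 2-colouring of {1, ..., 1131} with no monochromatic 6-AP (giving the lower bound W(2, 6) > 1131) and a finite case analysis / exhaustive computer search showing every 2-colouring of {1, ..., 1132} has such an AP.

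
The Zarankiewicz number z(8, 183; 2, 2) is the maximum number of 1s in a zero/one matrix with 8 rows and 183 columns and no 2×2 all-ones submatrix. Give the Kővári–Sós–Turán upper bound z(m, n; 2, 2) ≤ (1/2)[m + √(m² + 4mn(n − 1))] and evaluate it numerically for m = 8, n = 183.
z(8, 183; 2, 2) ≤ (1/2)[8 + √(8² + 4·8·183·182)] = (1/2)[8 + √1065856] = 520.2015

Kővári–Sós–Turán: let r_1, ..., r_8 be the row sums and z = Σ r_i the total number of 1s. Each pair of columns can share at most one row with both entries 1 (else a 2×2 all-ones block appears), so Σ_i C(r_i, 2) ≤ C(183, 2) = 16653. By convexity Σ_i C(r_i, 2) ≥ 8·C(z/8, 2) = z(z − 8)/(2·8), giving z² − 8z − 8·183·182 ≤ 0 and hence z ≤ (1/2)[8 + √(64 + 4·266448)] = (1/2)[8 + √1065856] ≈ (1/2)(8 + 1032.403) = 520.2015.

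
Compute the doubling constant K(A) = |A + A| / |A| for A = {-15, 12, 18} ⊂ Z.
K = |A + A| / |A| = 6/3 = 2

Enumerate A + A = {a + b : a, b ∈ A}. With |A| = 3, there are |A|^2 = 9 ordered sum pairs; collecting distinct values, A + A = {-30, -3, 3, 24, 30, 36}, so |A + A| = 6. Thus K = 6/3 = 2. For comparison, the minimum possible |A + A| over all 3-element sets is 2·3 − 1 = 5 (so min K = 5/3), attained only by arithmetic progressions.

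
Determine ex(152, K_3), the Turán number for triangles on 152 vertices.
ex(152, K_3) = ⌊152^2/4⌋ = 5776

Mantel (1907): a triangle-free graph on n vertices has at most ⌊n^2/4⌋ edges, with equality for the complete bipartite graph K_{⌊n/2⌋, ⌈n/2⌉}. For n = 152: ⌊152^2/4⌋ = ⌊23104/4⌋ = 5776. The extremal graph is K_{76, 76}, which has 76·76 = 5776 edges.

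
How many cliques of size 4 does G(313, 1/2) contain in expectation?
E[# K_4] = C(313, 4) · (1/2)^C(4, 2) = 392292290 / 2^6 = 196146145/32 = 6129567.03125

For each 4-subset S of vertices (there are C(313, 4) = 392292290 such S), let X_S = 1 if S induces a K_4 (all C(4, 2) = 6 edges present). Then P(X_S = 1) = (1/2)^6 = 1/64. By linearity of expectation, E[# K_4] = C(313, 4) · (1/2)^6 = 392292290 / 64 = 196146145/32 = 6129567.03125.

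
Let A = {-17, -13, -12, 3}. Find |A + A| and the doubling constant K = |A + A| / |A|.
K = |A + A| / |A| = 10/4 = 5/2

Enumerate A + A = {a + b : a, b ∈ A}. With |A| = 4, there are |A|^2 = 16 ordered sum pairs; collecting distinct values, A + A = {-34, -30, -29, -26, -25, -24, -14, -10, -9, 6}, so |A + A| = 10. Thus K = 10/4 = 5/2. For comparison, the minimum possible |A + A| over all 4-element sets is 2·4 − 1 = 7 (so min K = 7/4), attained only by arithmetic progressions.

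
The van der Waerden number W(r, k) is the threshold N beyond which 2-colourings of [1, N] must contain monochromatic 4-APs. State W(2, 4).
W(2, 4) = 35

This is a classical value, W(2, 4) = 35, established by combining an explicit 2-colouring of {1, ..., 34} with no monochromatic 4-AP (giving the lower bound W(2, 4) > 34) and a finite case analysis / exhaustive computer search showing every 2-colouring of {1, ..., 35} has such an AP.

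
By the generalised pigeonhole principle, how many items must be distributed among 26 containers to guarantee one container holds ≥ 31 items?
n = (31 − 1)·26 + 1 = 781

By the generalised pigeonhole principle, to guarantee some box contains ≥ r objects we need more than (r − 1) · k objects total. Threshold: n = (r − 1) · k + 1. With r = 31 and k = 26: n = 30 · 26 + 1 = 780 + 1 = 781. For n = 780 = 30 · 26, we can put exactly 30 objects in every box, avoiding 31 in any single one — so 781 is tight.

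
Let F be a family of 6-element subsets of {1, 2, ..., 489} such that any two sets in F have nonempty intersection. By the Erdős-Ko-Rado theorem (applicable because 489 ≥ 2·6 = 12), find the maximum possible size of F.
max |F| = C(488, 5) = 225938846232

The Erdős-Ko-Rado theorem states: for n ≥ 2k, an intersecting family of k-subsets of an n-element set has size at most C(n − 1, k − 1), with equality for 'star' families {A ⊆ [n] : |A| = k, i ∈ A} (fix an element i). For n = 489, k = 6: C(488, 5) = 225938846232.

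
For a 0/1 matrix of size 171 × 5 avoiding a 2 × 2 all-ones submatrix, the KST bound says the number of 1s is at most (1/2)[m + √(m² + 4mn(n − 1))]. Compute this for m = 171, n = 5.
z(171, 5; 2, 2) ≤ (1/2)[171 + √(171² + 4·171·5·4)] = (1/2)[171 + √42921] = 189.0869

Kővári–Sós–Turán: let r_1, ..., r_171 be the row sums and z = Σ r_i the total number of 1s. Each pair of columns can share at most one row with both entries 1 (else a 2×2 all-ones block appears), so Σ_i C(r_i, 2) ≤ C(5, 2) = 10. By convexity Σ_i C(r_i, 2) ≥ 171·C(z/171, 2) = z(z − 171)/(2·171), giving z² − 171z − 171·5·4 ≤ 0 and hence z ≤ (1/2)[171 + √(29241 + 4·3420)] = (1/2)[171 + √42921] ≈ (1/2)(171 + 207.1738) = 189.0869.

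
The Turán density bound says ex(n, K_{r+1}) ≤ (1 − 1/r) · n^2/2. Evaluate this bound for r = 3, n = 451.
Turán density bound = (2/3) · 451^2/2 = 203401/3 ≈ 67800.3333

Turán's theorem: ex(n, K_{r+1}) is achieved by the complete r-partite Turán graph T(n, r) with parts as balanced as possible, and is at most (1 − 1/r) · n^2/2. For r = 3, n = 451: the density bound is (2/3) · 203401/2 = 203401/3 ≈ 67800.3333. The integer-valued extremum is e(T(451, 3)) = 67800, which is strictly less than the density bound 203401/3 since 3 ∤ 451 (the parts of T(451, 3) cannot all be equal).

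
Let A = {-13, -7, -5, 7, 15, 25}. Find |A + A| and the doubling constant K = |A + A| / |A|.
K = |A + A| / |A| = 20/6 = 10/3

Enumerate A + A = {a + b : a, b ∈ A}. With |A| = 6, there are |A|^2 = 36 ordered sum pairs; collecting distinct values, A + A = {-26, -20, -18, -14, -12, -10, -6, 0, 2, 8, 10, 12, 14, 18, 20, 22, 30, 32, 40, 50}, so |A + A| = 20. Thus K = 20/6 = 10/3. For comparison, the minimum possible |A + A| over all 6-element sets is 2·6 − 1 = 11 (so min K = 11/6), attained only by arithmetic progressions.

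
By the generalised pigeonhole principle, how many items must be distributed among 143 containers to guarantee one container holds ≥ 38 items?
n = (38 − 1)·143 + 1 = 5292

By the generalised pigeonhole principle, to guarantee some box contains ≥ r objects we need more than (r − 1) · k objects total. Threshold: n = (r − 1) · k + 1. With r = 38 and k = 143: n = 37 · 143 + 1 = 5291 + 1 = 5292. For n = 5291 = 37 · 143, we can put exactly 37 objects in every box, avoiding 38 in any single one — so 5292 is tight.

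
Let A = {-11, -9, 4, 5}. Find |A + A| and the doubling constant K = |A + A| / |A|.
K = |A + A| / |A| = 10/4 = 5/2

Enumerate A + A = {a + b : a, b ∈ A}. With |A| = 4, there are |A|^2 = 16 ordered sum pairs; collecting distinct values, A + A = {-22, -20, -18, -7, -6, -5, -4, 8, 9, 10}, so |A + A| = 10. Thus K = 10/4 = 5/2. For comparison, the minimum possible |A + A| over all 4-element sets is 2·4 − 1 = 7 (so min K = 7/4), attained only by arithmetic progressions.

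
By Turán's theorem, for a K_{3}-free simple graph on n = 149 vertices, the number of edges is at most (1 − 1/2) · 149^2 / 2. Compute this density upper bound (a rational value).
Turán density bound = (1/2) · 149^2/2 = 22201/4 ≈ 5550.25

Turán's theorem: ex(n, K_{r+1}) is achieved by the complete r-partite Turán graph T(n, r) with parts as balanced as possible, and is at most (1 − 1/r) · n^2/2. For r = 2, n = 149: the density bound is (1/2) · 22201/2 = 22201/4 ≈ 5550.25. The integer-valued extremum is e(T(149, 2)) = 5550, which is strictly less than the density bound 22201/4 since 2 ∤ 149 (the parts of T(149, 2) cannot all be equal).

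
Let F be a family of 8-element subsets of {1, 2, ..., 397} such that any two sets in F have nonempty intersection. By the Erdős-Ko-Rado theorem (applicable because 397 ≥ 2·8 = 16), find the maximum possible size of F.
max |F| = C(396, 7) = 287261847152280

Erdős-Ko-Rado (1961): when n ≥ 2k, max |F| = C(n−1, k−1). The bound is attained by the star {A : i ∈ A} for any fixed i ∈ [n]. Here C(397−1, 8−1) = C(396, 7) = 287261847152280.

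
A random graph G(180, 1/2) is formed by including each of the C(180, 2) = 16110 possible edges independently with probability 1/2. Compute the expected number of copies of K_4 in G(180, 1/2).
E[# K_4] = C(180, 4) · (1/2)^C(4, 2) = 42296805 / 2^6 = 660887.578125

For each 4-subset S of vertices (there are C(180, 4) = 42296805 such S), let X_S = 1 if S induces a K_4 (all C(4, 2) = 6 edges present). Then P(X_S = 1) = (1/2)^6 = 1/64. By linearity of expectation, E[# K_4] = C(180, 4) · (1/2)^6 = 42296805 / 64 = 660887.578125.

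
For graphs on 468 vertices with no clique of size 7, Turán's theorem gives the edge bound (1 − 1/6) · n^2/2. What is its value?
Turán density bound = (5/6) · 468^2/2 = 91260

Turán's theorem: ex(n, K_{r+1}) is achieved by the complete r-partite Turán graph T(n, r) with parts as balanced as possible, and is at most (1 − 1/r) · n^2/2. For r = 6, n = 468: the density bound is (5/6) · 219024/2 = 91260. Since 6 ∣ 468, the Turán graph T(468, 6) has parts of equal size 78, and its edge count e(T(468, 6)) = 91260 attains the density bound exactly.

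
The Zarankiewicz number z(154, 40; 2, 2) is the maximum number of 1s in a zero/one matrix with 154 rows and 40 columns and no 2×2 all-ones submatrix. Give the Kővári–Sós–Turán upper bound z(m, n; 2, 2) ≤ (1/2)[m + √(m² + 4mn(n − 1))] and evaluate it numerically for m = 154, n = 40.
z(154, 40; 2, 2) ≤ (1/2)[154 + √(154² + 4·154·40·39)] = (1/2)[154 + √984676] = 573.1542

Kővári–Sós–Turán: let r_1, ..., r_154 be the row sums and z = Σ r_i the total number of 1s. Each pair of columns can share at most one row with both entries 1 (else a 2×2 all-ones block appears), so Σ_i C(r_i, 2) ≤ C(40, 2) = 780. By convexity Σ_i C(r_i, 2) ≥ 154·C(z/154, 2) = z(z − 154)/(2·154), giving z² − 154z − 154·40·39 ≤ 0 and hence z ≤ (1/2)[154 + √(23716 + 4·240240)] = (1/2)[154 + √984676] ≈ (1/2)(154 + 992.3084) = 573.1542.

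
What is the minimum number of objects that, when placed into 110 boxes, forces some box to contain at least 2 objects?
n = (2 − 1)·110 + 1 = 111

By the generalised pigeonhole principle, to guarantee some box contains ≥ r objects we need more than (r − 1) · k objects total. Threshold: n = (r − 1) · k + 1. With r = 2 and k = 110: n = 1 · 110 + 1 = 110 + 1 = 111. For n = 110 = 1 · 110, we can put exactly 1 objects in every box, avoiding 2 in any single one — so 111 is tight.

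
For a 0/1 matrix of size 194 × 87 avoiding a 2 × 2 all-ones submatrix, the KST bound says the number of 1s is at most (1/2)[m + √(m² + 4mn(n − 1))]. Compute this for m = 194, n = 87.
z(194, 87; 2, 2) ≤ (1/2)[194 + √(194² + 4·194·87·86)] = (1/2)[194 + √5843668] = 1305.684

Kővári–Sós–Turán: let r_1, ..., r_194 be the row sums and z = Σ r_i the total number of 1s. Each pair of columns can share at most one row with both entries 1 (else a 2×2 all-ones block appears), so Σ_i C(r_i, 2) ≤ C(87, 2) = 3741. By convexity Σ_i C(r_i, 2) ≥ 194·C(z/194, 2) = z(z − 194)/(2·194), giving z² − 194z − 194·87·86 ≤ 0 and hence z ≤ (1/2)[194 + √(37636 + 4·1451508)] = (1/2)[194 + √5843668] ≈ (1/2)(194 + 2417.368) = 1305.684.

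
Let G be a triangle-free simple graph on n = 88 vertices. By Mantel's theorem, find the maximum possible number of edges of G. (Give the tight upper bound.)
ex(88, K_3) = ⌊88^2/4⌋ = 1936

Mantel (1907): a triangle-free graph on n vertices has at most ⌊n^2/4⌋ edges, with equality for the complete bipartite graph K_{⌊n/2⌋, ⌈n/2⌉}. For n = 88: ⌊88^2/4⌋ = ⌊7744/4⌋ = 1936. The extremal graph is K_{44, 44}, which has 44·44 = 1936 edges.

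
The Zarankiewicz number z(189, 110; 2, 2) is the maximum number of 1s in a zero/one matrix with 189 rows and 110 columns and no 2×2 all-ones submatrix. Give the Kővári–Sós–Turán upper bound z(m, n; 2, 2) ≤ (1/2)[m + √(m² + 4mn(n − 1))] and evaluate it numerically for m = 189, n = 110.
z(189, 110; 2, 2) ≤ (1/2)[189 + √(189² + 4·189·110·109)] = (1/2)[189 + √9100161] = 1602.8237

Kővári–Sós–Turán: let r_1, ..., r_189 be the row sums and z = Σ r_i the total number of 1s. Each pair of columns can share at most one row with both entries 1 (else a 2×2 all-ones block appears), so Σ_i C(r_i, 2) ≤ C(110, 2) = 5995. By convexity Σ_i C(r_i, 2) ≥ 189·C(z/189, 2) = z(z − 189)/(2·189), giving z² − 189z − 189·110·109 ≤ 0 and hence z ≤ (1/2)[189 + √(35721 + 4·2266110)] = (1/2)[189 + √9100161] ≈ (1/2)(189 + 3016.6473) = 1602.8237.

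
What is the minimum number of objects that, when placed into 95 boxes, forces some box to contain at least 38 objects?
n = (38 − 1)·95 + 1 = 3516

By the generalised pigeonhole principle, to guarantee some box contains ≥ r objects we need more than (r − 1) · k objects total. Threshold: n = (r − 1) · k + 1. With r = 38 and k = 95: n = 37 · 95 + 1 = 3515 + 1 = 3516. For n = 3515 = 37 · 95, we can put exactly 37 objects in every box, avoiding 38 in any single one — so 3516 is tight.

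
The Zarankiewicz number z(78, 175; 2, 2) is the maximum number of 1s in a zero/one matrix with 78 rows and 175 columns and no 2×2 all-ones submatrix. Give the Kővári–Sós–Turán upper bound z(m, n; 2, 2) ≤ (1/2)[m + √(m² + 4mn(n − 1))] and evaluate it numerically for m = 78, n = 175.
z(78, 175; 2, 2) ≤ (1/2)[78 + √(78² + 4·78·175·174)] = (1/2)[78 + √9506484] = 1580.6293

Kővári–Sós–Turán: let r_1, ..., r_78 be the row sums and z = Σ r_i the total number of 1s. Each pair of columns can share at most one row with both entries 1 (else a 2×2 all-ones block appears), so Σ_i C(r_i, 2) ≤ C(175, 2) = 15225. By convexity Σ_i C(r_i, 2) ≥ 78·C(z/78, 2) = z(z − 78)/(2·78), giving z² − 78z − 78·175·174 ≤ 0 and hence z ≤ (1/2)[78 + √(6084 + 4·2375100)] = (1/2)[78 + √9506484] ≈ (1/2)(78 + 3083.2587) = 1580.6293.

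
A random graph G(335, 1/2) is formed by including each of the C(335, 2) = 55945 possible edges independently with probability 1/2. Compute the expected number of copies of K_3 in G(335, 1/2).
E[# K_3] = C(335, 3) · (1/2)^C(3, 2) = 6209895 / 2^3 = 776236.875

For each 3-subset S of vertices (there are C(335, 3) = 6209895 such S), let X_S = 1 if S induces a K_3 (all C(3, 2) = 3 edges present). Then P(X_S = 1) = (1/2)^3 = 1/8. By linearity of expectation, E[# K_3] = C(335, 3) · (1/2)^3 = 6209895 / 8 = 776236.875.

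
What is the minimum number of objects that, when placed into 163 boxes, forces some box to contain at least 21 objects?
n = (21 − 1)·163 + 1 = 3261

By the generalised pigeonhole principle, to guarantee some box contains ≥ r objects we need more than (r − 1) · k objects total. Threshold: n = (r − 1) · k + 1. With r = 21 and k = 163: n = 20 · 163 + 1 = 3260 + 1 = 3261. For n = 3260 = 20 · 163, we can put exactly 20 objects in every box, avoiding 21 in any single one — so 3261 is tight.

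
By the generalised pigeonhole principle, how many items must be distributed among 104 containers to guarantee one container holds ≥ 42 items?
n = (42 − 1)·104 + 1 = 4265

By the generalised pigeonhole principle, to guarantee some box contains ≥ r objects we need more than (r − 1) · k objects total. Threshold: n = (r − 1) · k + 1. With r = 42 and k = 104: n = 41 · 104 + 1 = 4264 + 1 = 4265. For n = 4264 = 41 · 104, we can put exactly 41 objects in every box, avoiding 42 in any single one — so 4265 is tight.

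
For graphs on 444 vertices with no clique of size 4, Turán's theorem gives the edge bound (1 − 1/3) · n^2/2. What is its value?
Turán density bound = (2/3) · 444^2/2 = 65712

Turán's theorem: ex(n, K_{r+1}) is achieved by the complete r-partite Turán graph T(n, r) with parts as balanced as possible, and is at most (1 − 1/r) · n^2/2. For r = 3, n = 444: the density bound is (2/3) · 197136/2 = 65712. Since 3 ∣ 444, the Turán graph T(444, 3) has parts of equal size 148, and its edge count e(T(444, 3)) = 65712 attains the density bound exactly.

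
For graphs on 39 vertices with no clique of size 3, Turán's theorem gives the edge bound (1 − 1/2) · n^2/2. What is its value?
Turán density bound = (1/2) · 39^2/2 = 1521/4 ≈ 380.25

Turán's theorem: ex(n, K_{r+1}) is achieved by the complete r-partite Turán graph T(n, r) with parts as balanced as possible, and is at most (1 − 1/r) · n^2/2. For r = 2, n = 39: the density bound is (1/2) · 1521/2 = 1521/4 ≈ 380.25. The integer-valued extremum is e(T(39, 2)) = 380, which is strictly less than the density bound 1521/4 since 2 ∤ 39 (the parts of T(39, 2) cannot all be equal).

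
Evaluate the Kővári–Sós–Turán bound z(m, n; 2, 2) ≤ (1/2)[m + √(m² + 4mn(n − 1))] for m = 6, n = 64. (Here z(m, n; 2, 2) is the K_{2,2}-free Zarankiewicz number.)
z(6, 64; 2, 2) ≤ (1/2)[6 + √(6² + 4·6·64·63)] = (1/2)[6 + √96804] = 158.5667

Kővári–Sós–Turán: let r_1, ..., r_6 be the row sums and z = Σ r_i the total number of 1s. Each pair of columns can share at most one row with both entries 1 (else a 2×2 all-ones block appears), so Σ_i C(r_i, 2) ≤ C(64, 2) = 2016. By convexity Σ_i C(r_i, 2) ≥ 6·C(z/6, 2) = z(z − 6)/(2·6), giving z² − 6z − 6·64·63 ≤ 0 and hence z ≤ (1/2)[6 + √(36 + 4·24192)] = (1/2)[6 + √96804] ≈ (1/2)(6 + 311.1334) = 158.5667.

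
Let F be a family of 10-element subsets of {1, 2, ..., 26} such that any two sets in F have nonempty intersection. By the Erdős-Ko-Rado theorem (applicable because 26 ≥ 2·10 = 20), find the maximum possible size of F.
max |F| = C(25, 9) = 2042975

The Erdős-Ko-Rado theorem states: for n ≥ 2k, an intersecting family of k-subsets of an n-element set has size at most C(n − 1, k − 1), with equality for 'star' families {A ⊆ [n] : |A| = k, i ∈ A} (fix an element i). For n = 26, k = 10: C(25, 9) = 2042975.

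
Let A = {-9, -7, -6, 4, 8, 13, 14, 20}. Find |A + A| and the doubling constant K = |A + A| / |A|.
K = |A + A| / |A| = 33/8

Enumerate A + A = {a + b : a, b ∈ A}. With |A| = 8, there are |A|^2 = 64 ordered sum pairs; collecting distinct values, A + A = {-18, -16, -15, -14, -13, -12, -5, -3, -2, -1, 1, 2, 4, 5, 6, 7, 8, 11, 12, 13, 14, 16, 17, 18, 21, 22, 24, 26, 27, 28, 33, 34, 40}, so |A + A| = 33. Thus K = 33/8. For comparison, the minimum possible |A + A| over all 8-element sets is 2·8 − 1 = 15 (so min K = 15/8), attained only by arithmetic progressions.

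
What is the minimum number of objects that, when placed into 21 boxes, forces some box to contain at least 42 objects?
n = (42 − 1)·21 + 1 = 862

By the generalised pigeonhole principle, to guarantee some box contains ≥ r objects we need more than (r − 1) · k objects total. Threshold: n = (r − 1) · k + 1. With r = 42 and k = 21: n = 41 · 21 + 1 = 861 + 1 = 862. For n = 861 = 41 · 21, we can put exactly 41 objects in every box, avoiding 42 in any single one — so 862 is tight.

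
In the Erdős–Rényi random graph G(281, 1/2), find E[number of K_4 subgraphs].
E[# K_4] = C(281, 4) · (1/2)^C(4, 2) = 254274090 / 2^6 = 127137045/32 = 3973032.65625

For each 4-subset S of vertices (there are C(281, 4) = 254274090 such S), let X_S = 1 if S induces a K_4 (all C(4, 2) = 6 edges present). Then P(X_S = 1) = (1/2)^6 = 1/64. By linearity of expectation, E[# K_4] = C(281, 4) · (1/2)^6 = 254274090 / 64 = 127137045/32 = 3973032.65625.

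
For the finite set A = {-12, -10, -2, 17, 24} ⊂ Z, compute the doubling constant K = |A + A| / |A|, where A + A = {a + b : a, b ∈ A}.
K = |A + A| / |A| = 15/5 = 3

Enumerate A + A = {a + b : a, b ∈ A}. With |A| = 5, there are |A|^2 = 25 ordered sum pairs; collecting distinct values, A + A = {-24, -22, -20, -14, -12, -4, 5, 7, 12, 14, 15, 22, 34, 41, 48}, so |A + A| = 15. Thus K = 15/5 = 3. For comparison, the minimum possible |A + A| over all 5-element sets is 2·5 − 1 = 9 (so min K = 9/5), attained only by arithmetic progressions.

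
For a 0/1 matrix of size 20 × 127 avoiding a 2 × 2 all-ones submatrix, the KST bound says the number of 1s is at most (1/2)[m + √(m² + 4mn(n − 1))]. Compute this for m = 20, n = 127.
z(20, 127; 2, 2) ≤ (1/2)[20 + √(20² + 4·20·127·126)] = (1/2)[20 + √1280560] = 575.8092

Kővári–Sós–Turán: let r_1, ..., r_20 be the row sums and z = Σ r_i the total number of 1s. Each pair of columns can share at most one row with both entries 1 (else a 2×2 all-ones block appears), so Σ_i C(r_i, 2) ≤ C(127, 2) = 8001. By convexity Σ_i C(r_i, 2) ≥ 20·C(z/20, 2) = z(z − 20)/(2·20), giving z² − 20z − 20·127·126 ≤ 0 and hence z ≤ (1/2)[20 + √(400 + 4·320040)] = (1/2)[20 + √1280560] ≈ (1/2)(20 + 1131.6183) = 575.8092.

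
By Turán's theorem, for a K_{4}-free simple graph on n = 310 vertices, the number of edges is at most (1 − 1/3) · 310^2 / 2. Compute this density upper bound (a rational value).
Turán density bound = (2/3) · 310^2/2 = 96100/3 ≈ 32033.3333

Turán's theorem: ex(n, K_{r+1}) is achieved by the complete r-partite Turán graph T(n, r) with parts as balanced as possible, and is at most (1 − 1/r) · n^2/2. For r = 3, n = 310: the density bound is (2/3) · 96100/2 = 96100/3 ≈ 32033.3333. The integer-valued extremum is e(T(310, 3)) = 32033, which is strictly less than the density bound 96100/3 since 3 ∤ 310 (the parts of T(310, 3) cannot all be equal).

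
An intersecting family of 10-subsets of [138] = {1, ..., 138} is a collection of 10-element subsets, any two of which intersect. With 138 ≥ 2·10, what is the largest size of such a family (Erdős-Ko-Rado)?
max |F| = C(137, 9) = 35823246375345

Erdős-Ko-Rado (1961): when n ≥ 2k, max |F| = C(n−1, k−1). The bound is attained by the star {A : i ∈ A} for any fixed i ∈ [n]. Here C(138−1, 10−1) = C(137, 9) = 35823246375345.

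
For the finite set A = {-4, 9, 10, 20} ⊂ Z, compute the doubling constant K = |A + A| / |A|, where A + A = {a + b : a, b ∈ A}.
K = |A + A| / |A| = 10/4 = 5/2

Enumerate A + A = {a + b : a, b ∈ A}. With |A| = 4, there are |A|^2 = 16 ordered sum pairs; collecting distinct values, A + A = {-8, 5, 6, 16, 18, 19, 20, 29, 30, 40}, so |A + A| = 10. Thus K = 10/4 = 5/2. For comparison, the minimum possible |A + A| over all 4-element sets is 2·4 − 1 = 7 (so min K = 7/4), attained only by arithmetic progressions.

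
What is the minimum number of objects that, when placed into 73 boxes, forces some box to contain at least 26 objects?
n = (26 − 1)·73 + 1 = 1826

By the generalised pigeonhole principle, to guarantee some box contains ≥ r objects we need more than (r − 1) · k objects total. Threshold: n = (r − 1) · k + 1. With r = 26 and k = 73: n = 25 · 73 + 1 = 1825 + 1 = 1826. For n = 1825 = 25 · 73, we can put exactly 25 objects in every box, avoiding 26 in any single one — so 1826 is tight.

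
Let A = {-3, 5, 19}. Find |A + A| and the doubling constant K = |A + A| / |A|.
K = |A + A| / |A| = 6/3 = 2

Enumerate A + A = {a + b : a, b ∈ A}. With |A| = 3, there are |A|^2 = 9 ordered sum pairs; collecting distinct values, A + A = {-6, 2, 10, 16, 24, 38}, so |A + A| = 6. Thus K = 6/3 = 2. For comparison, the minimum possible |A + A| over all 3-element sets is 2·3 − 1 = 5 (so min K = 5/3), attained only by arithmetic progressions.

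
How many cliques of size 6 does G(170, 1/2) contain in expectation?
E[# K_6] = C(170, 6) · (1/2)^C(6, 2) = 30663442810 / 2^15 = 15331721405/16384 ≈ 935774.011536

For each 6-subset S of vertices (there are C(170, 6) = 30663442810 such S), let X_S = 1 if S induces a K_6 (all C(6, 2) = 15 edges present). Then P(X_S = 1) = (1/2)^15 = 1/32768. By linearity of expectation, E[# K_6] = C(170, 6) · (1/2)^15 = 30663442810 / 32768 = 15331721405/16384 ≈ 935774.011536.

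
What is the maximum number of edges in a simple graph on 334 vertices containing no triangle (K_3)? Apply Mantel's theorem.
ex(334, K_3) = ⌊334^2/4⌋ = 27889

Mantel (1907): a triangle-free graph on n vertices has at most ⌊n^2/4⌋ edges, with equality for the complete bipartite graph K_{⌊n/2⌋, ⌈n/2⌉}. For n = 334: ⌊334^2/4⌋ = ⌊111556/4⌋ = 27889. The extremal graph is K_{167, 167}, which has 167·167 = 27889 edges.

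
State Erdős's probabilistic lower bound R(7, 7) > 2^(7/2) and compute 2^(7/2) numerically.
2^(7/2) = 11.3137; so R(7, 7) > 11.3137

Colour each edge of K_n uniformly at random with red/blue. The expected number of monochromatic K_7 is C(n, 7) · 2 · 2^(−C(7,2)). If C(n, 7) · 2^(1 − C(7,2)) < 1, then with positive probability no monochromatic K_7 exists, so R(7, 7) > n. The standard estimate C(n, 7) ≤ n^7/7! shows this inequality holds whenever n ≤ 2^(7/2) (since 7! · 2^(C(7,2) − 1) > 2^(7^2/2) ≥ n^7). Hence R(7, 7) > 2^(7/2) = 11.3137.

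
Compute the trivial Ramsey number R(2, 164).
R(2, 164) = 164

R(2, k) = k for all k ≥ 2: in a 2-colouring of K_k, either some edge is red (a red K_2) or all edges are blue (a blue K_k). And K_{163} coloured all-blue has no blue K_164, so R(2, 164) > 163. Hence R(2, 164) = 164.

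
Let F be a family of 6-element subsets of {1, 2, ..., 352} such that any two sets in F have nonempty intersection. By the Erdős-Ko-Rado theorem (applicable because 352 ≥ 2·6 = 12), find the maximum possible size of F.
max |F| = C(351, 5) = 43144760295

The Erdős-Ko-Rado theorem states: for n ≥ 2k, an intersecting family of k-subsets of an n-element set has size at most C(n − 1, k − 1), with equality for 'star' families {A ⊆ [n] : |A| = k, i ∈ A} (fix an element i). For n = 352, k = 6: C(351, 5) = 43144760295.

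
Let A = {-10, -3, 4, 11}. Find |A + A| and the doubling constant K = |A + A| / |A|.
K = |A + A| / |A| = 7/4

Enumerate A + A = {a + b : a, b ∈ A}. With |A| = 4, there are |A|^2 = 16 ordered sum pairs; collecting distinct values, A + A = {-20, -13, -6, 1, 8, 15, 22}, so |A + A| = 7. Thus K = 7/4. Here |A + A| = 2|A| − 1 = 7, the minimum possible — so K = 7/4 is minimal, which holds iff A is an arithmetic progression.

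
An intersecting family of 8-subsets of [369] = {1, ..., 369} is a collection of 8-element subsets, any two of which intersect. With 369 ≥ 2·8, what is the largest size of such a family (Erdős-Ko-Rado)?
max |F| = C(368, 7) = 171227641826384

The Erdős-Ko-Rado theorem states: for n ≥ 2k, an intersecting family of k-subsets of an n-element set has size at most C(n − 1, k − 1), with equality for 'star' families {A ⊆ [n] : |A| = k, i ∈ A} (fix an element i). For n = 369, k = 8: C(368, 7) = 171227641826384.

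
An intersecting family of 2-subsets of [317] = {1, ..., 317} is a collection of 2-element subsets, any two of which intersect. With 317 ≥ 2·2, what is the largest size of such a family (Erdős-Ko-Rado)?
max |F| = C(316, 1) = 316

The Erdős-Ko-Rado theorem states: for n ≥ 2k, an intersecting family of k-subsets of an n-element set has size at most C(n − 1, k − 1), with equality for 'star' families {A ⊆ [n] : |A| = k, i ∈ A} (fix an element i). For n = 317, k = 2: C(316, 1) = 316.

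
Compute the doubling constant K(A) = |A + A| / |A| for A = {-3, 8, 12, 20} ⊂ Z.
K = |A + A| / |A| = 10/4 = 5/2

Enumerate A + A = {a + b : a, b ∈ A}. With |A| = 4, there are |A|^2 = 16 ordered sum pairs; collecting distinct values, A + A = {-6, 5, 9, 16, 17, 20, 24, 28, 32, 40}, so |A + A| = 10. Thus K = 10/4 = 5/2. For comparison, the minimum possible |A + A| over all 4-element sets is 2·4 − 1 = 7 (so min K = 7/4), attained only by arithmetic progressions.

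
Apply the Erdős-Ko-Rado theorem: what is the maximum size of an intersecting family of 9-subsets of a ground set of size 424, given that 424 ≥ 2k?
max |F| = C(423, 8) = 23783916499215444

Erdős-Ko-Rado (1961): when n ≥ 2k, max |F| = C(n−1, k−1). The bound is attained by the star {A : i ∈ A} for any fixed i ∈ [n]. Here C(424−1, 9−1) = C(423, 8) = 23783916499215444.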